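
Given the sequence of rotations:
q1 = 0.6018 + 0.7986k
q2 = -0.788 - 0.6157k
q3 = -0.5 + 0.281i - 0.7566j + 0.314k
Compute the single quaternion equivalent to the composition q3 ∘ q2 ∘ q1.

q2 · q1 = 0.0175 - 0.9998k
q3 · q2 · q1 = 0.3052 + 0.7614i + 0.2677j + 0.5054k
0.3052 + 0.7614i + 0.2677j + 0.5054k


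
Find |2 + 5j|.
√29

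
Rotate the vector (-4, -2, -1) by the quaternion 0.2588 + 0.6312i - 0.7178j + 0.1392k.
(2.429, 3.534, -1.615)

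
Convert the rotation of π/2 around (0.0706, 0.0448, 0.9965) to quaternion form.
0.7071 + 0.0499i + 0.0317j + 0.7046k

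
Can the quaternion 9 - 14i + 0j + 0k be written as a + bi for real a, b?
Yes. The quaternion 9 - 14i has j- and k-coefficients y = z = 0, so it lies in the complex subalgebra spanned by 1 and i.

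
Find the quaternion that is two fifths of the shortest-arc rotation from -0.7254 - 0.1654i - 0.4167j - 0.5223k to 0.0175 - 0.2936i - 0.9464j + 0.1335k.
-0.5048 - 0.2627i - 0.7642j - 0.3035k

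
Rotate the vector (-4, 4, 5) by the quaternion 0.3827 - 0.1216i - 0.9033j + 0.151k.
(-0.514, 1.46, -7.39)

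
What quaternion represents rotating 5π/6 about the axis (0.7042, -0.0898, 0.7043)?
0.2588 + 0.6802i - 0.0867j + 0.6803k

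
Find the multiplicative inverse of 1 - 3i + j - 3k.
0.05 + 0.15i - 0.05j + 0.15k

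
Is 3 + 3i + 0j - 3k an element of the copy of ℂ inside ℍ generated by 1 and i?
No. The quaternion 3 + 3i - 3k has j-coefficient y = 0 and k-coefficient z = -3, not both zero, so it does not lie in the complex subalgebra spanned by 1 and i.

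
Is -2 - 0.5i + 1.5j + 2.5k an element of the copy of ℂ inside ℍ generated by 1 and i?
No. The quaternion -2 - 0.5i + 1.5j + 2.5k has j-coefficient y = 1.5 and k-coefficient z = 2.5, not both zero, so it does not lie in the complex subalgebra spanned by 1 and i.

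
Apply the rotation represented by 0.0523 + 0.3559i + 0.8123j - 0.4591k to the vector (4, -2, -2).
(-3.734, 3.037, 0.916)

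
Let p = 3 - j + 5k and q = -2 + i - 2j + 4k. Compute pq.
-28 + 9i + j + 3k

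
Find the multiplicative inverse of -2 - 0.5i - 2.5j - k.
-0.1739 + 0.0435i + 0.2174j + 0.087k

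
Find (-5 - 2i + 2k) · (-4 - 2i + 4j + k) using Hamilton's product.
14 + 10i - 22j - 21k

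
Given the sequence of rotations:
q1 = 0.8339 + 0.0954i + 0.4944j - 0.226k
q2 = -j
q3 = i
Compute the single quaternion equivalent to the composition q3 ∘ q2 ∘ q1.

q2 · q1 = 0.4944 + 0.226i - 0.8339j + 0.0954k
q3 · q2 · q1 = -0.226 + 0.4944i - 0.0954j - 0.8339k
-0.226 + 0.4944i - 0.0954j - 0.8339k


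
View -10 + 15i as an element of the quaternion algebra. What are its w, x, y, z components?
-10 + 15i + 0j + 0k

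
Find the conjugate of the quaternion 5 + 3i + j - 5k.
5 - 3i - j + 5k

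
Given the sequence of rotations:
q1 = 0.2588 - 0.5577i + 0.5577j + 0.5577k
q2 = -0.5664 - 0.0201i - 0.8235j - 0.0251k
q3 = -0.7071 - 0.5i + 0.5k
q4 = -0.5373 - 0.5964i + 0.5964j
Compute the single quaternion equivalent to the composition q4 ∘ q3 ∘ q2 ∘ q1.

q2 · q1 = 0.3155 - 0.1346i - 0.5038j - 0.7929k
q3 · q2 · q1 = 0.1061 + 0.1893i - 0.1075j + 0.9703k
q4 · q3 · q2 · q1 = 0.12 + 0.4137i + 0.6997j - 0.5701k
0.12 + 0.4137i + 0.6997j - 0.5701k


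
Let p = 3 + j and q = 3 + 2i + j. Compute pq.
8 + 6i + 6j - 2k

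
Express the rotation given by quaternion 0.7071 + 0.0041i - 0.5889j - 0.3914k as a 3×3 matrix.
[[0, 0.5487, -0.836], [-0.5583, 0.6936, 0.4552], [0.8296, 0.4668, 0.3064]]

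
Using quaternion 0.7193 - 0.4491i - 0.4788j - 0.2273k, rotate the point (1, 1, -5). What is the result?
(3.618, -3.722, -0.226)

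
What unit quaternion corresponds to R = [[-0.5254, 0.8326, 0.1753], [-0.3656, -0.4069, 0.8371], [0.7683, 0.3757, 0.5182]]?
-0.3827 + 0.3014i + 0.3874j + 0.7827k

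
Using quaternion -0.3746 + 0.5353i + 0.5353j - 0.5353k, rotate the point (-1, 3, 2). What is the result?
(-1.286, -1.757, -3.043)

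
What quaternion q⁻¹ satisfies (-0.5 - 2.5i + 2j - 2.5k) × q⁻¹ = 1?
-0.0299 + 0.1493i - 0.1194j + 0.1493k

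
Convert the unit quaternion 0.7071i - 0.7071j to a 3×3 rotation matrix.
[[0, -1, 0], [-1, 0, 0], [0, 0, -1]]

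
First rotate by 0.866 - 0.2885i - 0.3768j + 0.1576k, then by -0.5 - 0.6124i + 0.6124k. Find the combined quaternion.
-0.7062 - 0.1553i + 0.1082j + 0.6823k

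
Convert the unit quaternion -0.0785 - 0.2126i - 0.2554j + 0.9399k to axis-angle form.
axis = (-0.2133, -0.2562, 0.9428), θ = 189°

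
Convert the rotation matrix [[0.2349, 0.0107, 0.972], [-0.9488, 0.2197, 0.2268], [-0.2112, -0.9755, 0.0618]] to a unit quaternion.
0.6157 - 0.4882i + 0.4804j - 0.3896k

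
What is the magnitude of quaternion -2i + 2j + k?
3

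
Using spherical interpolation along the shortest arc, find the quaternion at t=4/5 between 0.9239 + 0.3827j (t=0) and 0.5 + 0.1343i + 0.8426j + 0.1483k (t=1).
0.6099 + 0.1104i + 0.7752j + 0.122k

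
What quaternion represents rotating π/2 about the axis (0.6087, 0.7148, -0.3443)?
0.7071 + 0.4304i + 0.5054j - 0.2435k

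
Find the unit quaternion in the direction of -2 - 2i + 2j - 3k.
-0.4364 - 0.4364i + 0.4364j - 0.6547k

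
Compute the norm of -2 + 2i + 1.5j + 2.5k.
4.062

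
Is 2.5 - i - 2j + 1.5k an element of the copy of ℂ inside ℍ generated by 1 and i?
No. The quaternion 2.5 - i - 2j + 1.5k has j-coefficient y = -2 and k-coefficient z = 1.5, not both zero, so it does not lie in the complex subalgebra spanned by 1 and i.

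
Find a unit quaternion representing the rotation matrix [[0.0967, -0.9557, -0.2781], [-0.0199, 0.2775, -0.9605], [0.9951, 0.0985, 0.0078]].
0.5878 + 0.4504i - 0.5415j + 0.398k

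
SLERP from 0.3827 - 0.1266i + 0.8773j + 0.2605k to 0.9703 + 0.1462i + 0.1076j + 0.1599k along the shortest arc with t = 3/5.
0.8412 + 0.0398i + 0.487j + 0.2317k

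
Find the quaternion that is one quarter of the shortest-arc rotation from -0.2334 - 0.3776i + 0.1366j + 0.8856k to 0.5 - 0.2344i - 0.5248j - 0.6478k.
-0.3241 - 0.233i + 0.2545j + 0.8808k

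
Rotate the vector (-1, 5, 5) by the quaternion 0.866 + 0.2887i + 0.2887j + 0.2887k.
(1, 1, 7)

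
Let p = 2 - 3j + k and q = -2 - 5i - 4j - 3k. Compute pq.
-13 + 3i - 7j - 23k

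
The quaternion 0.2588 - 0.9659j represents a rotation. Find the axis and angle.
axis = (0, -1, 0), θ = 5π/6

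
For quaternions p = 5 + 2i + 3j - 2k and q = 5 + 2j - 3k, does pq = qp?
No: pq = 13 + 5i + 31j - 21k ≠ 13 + 15i + 19j - 29k = qp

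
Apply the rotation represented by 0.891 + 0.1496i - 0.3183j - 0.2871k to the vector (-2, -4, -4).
(-0.318, -1.613, -5.77)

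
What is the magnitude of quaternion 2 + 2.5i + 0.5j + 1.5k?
3.571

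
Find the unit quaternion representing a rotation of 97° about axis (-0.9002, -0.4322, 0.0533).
0.6626 - 0.6742i - 0.3237j + 0.0399k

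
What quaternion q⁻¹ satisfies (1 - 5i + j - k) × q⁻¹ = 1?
0.0357 + 0.1786i - 0.0357j + 0.0357k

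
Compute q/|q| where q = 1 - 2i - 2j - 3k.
0.2357 - 0.4714i - 0.4714j - 0.7071k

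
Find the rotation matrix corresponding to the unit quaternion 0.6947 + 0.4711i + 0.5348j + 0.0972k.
[[0.4091, 0.3688, 0.8346], [0.6389, 0.5372, -0.5506], [-0.6515, 0.7585, -0.0159]]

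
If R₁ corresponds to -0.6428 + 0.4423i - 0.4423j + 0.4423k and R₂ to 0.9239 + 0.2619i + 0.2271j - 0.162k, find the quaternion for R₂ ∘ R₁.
-0.5376 + 0.2691i - 0.7421j + 0.2965k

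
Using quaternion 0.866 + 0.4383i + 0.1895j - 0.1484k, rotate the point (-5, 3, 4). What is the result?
(-2.359, -1.092, 6.576)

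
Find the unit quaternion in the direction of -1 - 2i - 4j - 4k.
-0.1644 - 0.3288i - 0.6576j - 0.6576k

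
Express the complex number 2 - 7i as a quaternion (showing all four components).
2 - 7i + 0j + 0k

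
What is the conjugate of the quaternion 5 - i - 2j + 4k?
5 + i + 2j - 4k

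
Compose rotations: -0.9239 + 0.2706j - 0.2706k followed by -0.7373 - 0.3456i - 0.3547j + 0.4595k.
0.9015 + 0.2909i + 0.0347j - 0.3185k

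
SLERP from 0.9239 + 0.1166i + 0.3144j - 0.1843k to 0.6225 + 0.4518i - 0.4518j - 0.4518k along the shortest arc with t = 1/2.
0.873 + 0.3209i - 0.0776j - 0.3591k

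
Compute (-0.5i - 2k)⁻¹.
0.1176i + 0.4706k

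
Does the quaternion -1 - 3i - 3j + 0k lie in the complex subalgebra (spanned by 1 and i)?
No. The quaternion -1 - 3i - 3j has j-coefficient y = -3 and k-coefficient z = 0, not both zero, so it does not lie in the complex subalgebra spanned by 1 and i.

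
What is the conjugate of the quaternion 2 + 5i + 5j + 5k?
2 - 5i - 5j - 5k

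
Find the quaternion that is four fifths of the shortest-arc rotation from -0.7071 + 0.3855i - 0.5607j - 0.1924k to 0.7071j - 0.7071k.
-0.1893 + 0.1032i - 0.7839j + 0.5823k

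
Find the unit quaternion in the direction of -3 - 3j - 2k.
-0.6396 - 0.6396j - 0.4264k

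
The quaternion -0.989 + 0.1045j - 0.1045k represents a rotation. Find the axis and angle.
axis = (0, √2/2, -√2/2), θ = 343°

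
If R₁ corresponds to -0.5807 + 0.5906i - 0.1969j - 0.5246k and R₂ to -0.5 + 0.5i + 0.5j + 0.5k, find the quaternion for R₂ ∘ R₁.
0.3558 - 0.7495i + 0.3657j - 0.4218k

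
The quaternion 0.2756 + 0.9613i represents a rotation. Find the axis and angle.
axis = (1, 0, 0), θ = 148°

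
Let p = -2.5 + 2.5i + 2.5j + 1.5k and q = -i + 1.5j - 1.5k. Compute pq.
1 - 3.5i - 1.5j + 10k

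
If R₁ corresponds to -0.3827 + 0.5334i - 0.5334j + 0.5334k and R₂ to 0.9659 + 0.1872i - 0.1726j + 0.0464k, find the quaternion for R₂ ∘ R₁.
-0.5863 + 0.3763i - 0.5243j + 0.4897k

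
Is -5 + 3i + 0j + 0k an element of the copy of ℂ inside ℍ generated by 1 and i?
Yes. The quaternion -5 + 3i has j- and k-coefficients y = z = 0, so it lies in the complex subalgebra spanned by 1 and i.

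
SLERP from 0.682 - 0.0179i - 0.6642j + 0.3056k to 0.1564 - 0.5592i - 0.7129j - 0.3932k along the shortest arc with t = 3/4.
0.3348 - 0.4648i - 0.7866j - 0.2305k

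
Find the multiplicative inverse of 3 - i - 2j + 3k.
0.1304 + 0.0435i + 0.087j - 0.1304k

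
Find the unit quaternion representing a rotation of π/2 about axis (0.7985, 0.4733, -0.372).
0.7071 + 0.5646i + 0.3347j - 0.263k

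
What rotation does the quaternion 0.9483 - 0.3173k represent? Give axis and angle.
axis = (0, 0, -1), θ = 37°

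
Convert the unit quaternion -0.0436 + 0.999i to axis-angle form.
axis = (1, 0, 0), θ = 185°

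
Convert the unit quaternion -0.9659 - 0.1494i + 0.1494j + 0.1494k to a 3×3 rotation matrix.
[[0.9107, 0.244, -0.3333], [-0.3333, 0.9107, -0.244], [0.244, 0.3333, 0.9107]]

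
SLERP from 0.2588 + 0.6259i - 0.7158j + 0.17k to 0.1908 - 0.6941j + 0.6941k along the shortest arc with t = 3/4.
0.2236 + 0.1754i - 0.7501j + 0.5971k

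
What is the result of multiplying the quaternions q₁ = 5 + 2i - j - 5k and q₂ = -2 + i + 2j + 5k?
15 + 6i - 3j + 40k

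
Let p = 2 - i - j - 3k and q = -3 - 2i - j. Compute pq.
-9 - 4i + 7j + 8k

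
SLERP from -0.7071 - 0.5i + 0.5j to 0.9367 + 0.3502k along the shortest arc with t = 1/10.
-0.7574 - 0.4608i + 0.4608j - 0.0395k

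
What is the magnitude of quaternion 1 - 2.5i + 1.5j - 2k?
3.674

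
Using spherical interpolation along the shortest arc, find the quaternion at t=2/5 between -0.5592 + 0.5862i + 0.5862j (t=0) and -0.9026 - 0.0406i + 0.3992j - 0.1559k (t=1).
-0.7518 + 0.3579i + 0.5496j - 0.068k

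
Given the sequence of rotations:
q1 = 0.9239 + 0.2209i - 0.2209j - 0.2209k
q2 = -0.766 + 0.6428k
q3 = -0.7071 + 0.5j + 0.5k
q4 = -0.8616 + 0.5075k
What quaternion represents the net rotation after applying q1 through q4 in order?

q2 · q1 = -0.5657 - 0.0272i + 0.3112j + 0.7631k
q3 · q2 · q1 = -0.1371 + 0.2452i - 0.5165j - 0.8088k
q4 · q3 · q2 · q1 = 0.5286 + 0.0509i + 0.5695j + 0.6273k
0.5286 + 0.0509i + 0.5695j + 0.6273k


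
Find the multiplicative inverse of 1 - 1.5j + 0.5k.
0.2857 + 0.4286j - 0.1429k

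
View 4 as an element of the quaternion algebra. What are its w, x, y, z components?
4 + 0i + 0j + 0k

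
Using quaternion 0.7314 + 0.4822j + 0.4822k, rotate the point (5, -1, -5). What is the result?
(-2.472, 0.667, -6.667)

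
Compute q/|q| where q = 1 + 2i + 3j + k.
0.2582 + 0.5164i + 0.7746j + 0.2582k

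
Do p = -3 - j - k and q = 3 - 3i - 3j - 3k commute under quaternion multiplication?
No: pq = -15 + 9i + 9j + 3k ≠ -15 + 9i + 3j + 9k = qp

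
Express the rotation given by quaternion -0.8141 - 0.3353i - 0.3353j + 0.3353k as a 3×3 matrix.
[[0.5503, 0.7708, 0.3211], [-0.3211, 0.5503, -0.7708], [-0.7708, 0.3211, 0.5503]]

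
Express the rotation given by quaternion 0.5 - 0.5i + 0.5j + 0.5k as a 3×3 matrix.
[[0, -1, 0], [0, 0, 1], [-1, 0, 0]]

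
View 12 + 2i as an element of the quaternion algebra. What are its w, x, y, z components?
12 + 2i + 0j + 0k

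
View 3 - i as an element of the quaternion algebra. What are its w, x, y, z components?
3 - i + 0j + 0k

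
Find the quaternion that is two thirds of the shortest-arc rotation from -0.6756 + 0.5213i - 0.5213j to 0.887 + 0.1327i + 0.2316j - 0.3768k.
-0.8873 + 0.0996i - 0.3604j + 0.2698k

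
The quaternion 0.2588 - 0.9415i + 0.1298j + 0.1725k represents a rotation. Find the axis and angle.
axis = (-0.9747, 0.1344, 0.1786), θ = 5π/6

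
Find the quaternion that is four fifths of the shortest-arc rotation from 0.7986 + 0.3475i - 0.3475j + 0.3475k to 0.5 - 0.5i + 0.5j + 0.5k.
0.6689 - 0.3567i + 0.3567j + 0.546k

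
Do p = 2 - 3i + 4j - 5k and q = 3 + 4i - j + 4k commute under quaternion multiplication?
No: pq = 42 + 10i + 2j - 20k ≠ 42 - 12i + 18j + 6k = qp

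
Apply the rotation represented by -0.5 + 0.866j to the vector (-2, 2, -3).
(3.598, 2, -0.232)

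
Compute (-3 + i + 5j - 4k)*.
-3 - i - 5j + 4k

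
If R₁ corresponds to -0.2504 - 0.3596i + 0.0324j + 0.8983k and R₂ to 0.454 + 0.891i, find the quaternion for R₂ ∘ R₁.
0.2067 - 0.3864i - 0.7857j + 0.4367k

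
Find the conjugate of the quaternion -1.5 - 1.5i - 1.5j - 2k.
-1.5 + 1.5i + 1.5j + 2k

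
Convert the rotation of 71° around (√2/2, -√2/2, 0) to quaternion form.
0.8141 + 0.4106i - 0.4106j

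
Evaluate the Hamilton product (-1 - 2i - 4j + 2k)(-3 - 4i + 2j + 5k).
-7 - 14i + 12j - 31k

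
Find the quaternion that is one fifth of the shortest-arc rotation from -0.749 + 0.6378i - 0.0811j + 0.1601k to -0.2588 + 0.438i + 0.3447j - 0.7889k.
-0.731 + 0.6791i + 0.0178j - 0.0635k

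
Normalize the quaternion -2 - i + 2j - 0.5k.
-0.6576 - 0.3288i + 0.6576j - 0.1644k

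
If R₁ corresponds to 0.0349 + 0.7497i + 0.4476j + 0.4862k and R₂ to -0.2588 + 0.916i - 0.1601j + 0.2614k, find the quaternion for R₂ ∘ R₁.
-0.7512 - 0.3569i - 0.3708j + 0.4133k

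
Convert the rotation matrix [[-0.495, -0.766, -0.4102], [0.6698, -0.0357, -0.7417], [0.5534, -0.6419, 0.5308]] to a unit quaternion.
0.5 + 0.0499i - 0.4818j + 0.7179k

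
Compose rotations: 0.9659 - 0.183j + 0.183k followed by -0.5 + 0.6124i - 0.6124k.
-0.3709 + 0.4794i - 0.0206j - 0.7951k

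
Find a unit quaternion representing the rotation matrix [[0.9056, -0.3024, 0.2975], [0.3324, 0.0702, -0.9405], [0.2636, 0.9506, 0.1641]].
0.7314 + 0.6464i + 0.0116j + 0.217k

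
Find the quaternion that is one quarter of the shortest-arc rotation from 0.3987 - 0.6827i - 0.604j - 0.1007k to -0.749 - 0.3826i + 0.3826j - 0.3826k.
0.5984 - 0.4627i - 0.6527j + 0.0418k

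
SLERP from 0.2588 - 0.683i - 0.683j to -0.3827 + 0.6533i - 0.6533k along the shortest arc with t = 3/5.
0.376 - 0.7533i - 0.3155j + 0.4378k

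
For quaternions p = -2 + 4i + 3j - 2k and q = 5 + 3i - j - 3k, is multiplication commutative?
No: pq = -25 + 3i + 23j - 17k ≠ -25 + 25i + 11j + 9k = qp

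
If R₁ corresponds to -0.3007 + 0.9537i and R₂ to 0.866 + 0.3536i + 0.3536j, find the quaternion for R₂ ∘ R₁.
-0.5976 + 0.7196i - 0.1063j - 0.3372k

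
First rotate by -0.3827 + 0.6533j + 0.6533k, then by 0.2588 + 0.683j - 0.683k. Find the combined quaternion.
-0.099 + 0.8924i - 0.0923j + 0.4305k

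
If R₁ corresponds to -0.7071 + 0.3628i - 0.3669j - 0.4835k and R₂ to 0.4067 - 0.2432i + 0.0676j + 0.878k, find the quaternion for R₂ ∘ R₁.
0.25 + 0.609i + 0.0039j - 0.7528k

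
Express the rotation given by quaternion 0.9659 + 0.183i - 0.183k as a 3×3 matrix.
[[0.933, 0.3535, -0.067], [-0.3535, 0.866, -0.3535], [-0.067, 0.3535, 0.933]]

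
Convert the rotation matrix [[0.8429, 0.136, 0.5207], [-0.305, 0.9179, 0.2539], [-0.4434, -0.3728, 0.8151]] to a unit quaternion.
0.9455 - 0.1657i + 0.2549j - 0.1166k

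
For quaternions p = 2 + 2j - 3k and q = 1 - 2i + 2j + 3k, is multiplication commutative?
No: pq = 7 + 8i + 12j + 7k ≠ 7 - 16i - k = qp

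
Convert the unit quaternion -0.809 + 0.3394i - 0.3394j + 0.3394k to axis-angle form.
axis = (√3/3, -√3/3, √3/3), θ = 288°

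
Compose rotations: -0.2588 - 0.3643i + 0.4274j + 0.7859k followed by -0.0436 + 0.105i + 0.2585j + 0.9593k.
-0.8149 - 0.2181i - 0.5175j - 0.1435k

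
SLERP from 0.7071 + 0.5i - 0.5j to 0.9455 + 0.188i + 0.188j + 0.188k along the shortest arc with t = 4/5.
0.9491 + 0.2694i + 0.0449j + 0.1572k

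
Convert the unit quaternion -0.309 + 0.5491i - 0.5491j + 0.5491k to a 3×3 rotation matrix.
[[-0.206, -0.2637, 0.9424], [-0.9424, -0.206, -0.2637], [0.2637, -0.9424, -0.206]]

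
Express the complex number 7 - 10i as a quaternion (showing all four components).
7 - 10i + 0j + 0k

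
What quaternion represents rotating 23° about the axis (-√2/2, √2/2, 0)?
0.9799 - 0.141i + 0.141j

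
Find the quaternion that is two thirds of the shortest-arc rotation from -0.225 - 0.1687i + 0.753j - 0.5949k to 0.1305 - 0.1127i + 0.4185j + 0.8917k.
-0.2045 + 0.0153i - 0.0007j - 0.9787k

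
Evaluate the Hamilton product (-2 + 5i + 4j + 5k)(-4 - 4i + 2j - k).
25 - 26i - 35j + 8k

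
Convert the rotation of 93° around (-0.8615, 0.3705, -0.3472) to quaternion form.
0.6884 - 0.6249i + 0.2688j - 0.2518k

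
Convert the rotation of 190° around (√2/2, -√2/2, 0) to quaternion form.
-0.0872 + 0.7044i - 0.7044j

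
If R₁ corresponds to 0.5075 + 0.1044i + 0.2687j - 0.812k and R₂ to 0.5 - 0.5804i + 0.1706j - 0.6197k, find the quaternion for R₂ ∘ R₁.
-0.2347 - 0.2144i - 0.3151j - 0.8943k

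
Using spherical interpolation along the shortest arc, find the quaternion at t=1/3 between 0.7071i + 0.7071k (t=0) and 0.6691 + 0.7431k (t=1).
0.2617 + 0.5215i + 0.8121k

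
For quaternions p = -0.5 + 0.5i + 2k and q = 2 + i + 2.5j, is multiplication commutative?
No: pq = -1.5 - 4.5i + 0.75j + 5.25k ≠ -1.5 + 5.5i - 3.25j + 2.75k = qp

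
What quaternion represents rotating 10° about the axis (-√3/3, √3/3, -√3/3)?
0.9962 - 0.0503i + 0.0503j - 0.0503k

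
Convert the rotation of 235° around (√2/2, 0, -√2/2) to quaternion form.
-0.4617 + 0.6272i - 0.6272k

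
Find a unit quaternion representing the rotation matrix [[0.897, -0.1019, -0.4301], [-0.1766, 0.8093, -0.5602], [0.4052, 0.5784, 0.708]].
0.9239 + 0.3081i - 0.226j - 0.0202k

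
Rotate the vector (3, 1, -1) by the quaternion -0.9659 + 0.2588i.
(3, 0.366, -1.366)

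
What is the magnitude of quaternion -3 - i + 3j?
√19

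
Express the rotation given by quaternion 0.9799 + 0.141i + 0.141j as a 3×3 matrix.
[[0.9602, 0.0398, 0.2763], [0.0398, 0.9602, -0.2763], [-0.2763, 0.2763, 0.9205]]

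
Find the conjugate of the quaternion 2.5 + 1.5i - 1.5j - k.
2.5 - 1.5i + 1.5j + k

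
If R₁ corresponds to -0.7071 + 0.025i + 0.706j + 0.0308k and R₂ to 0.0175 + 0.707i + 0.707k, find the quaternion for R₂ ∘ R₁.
-0.0518 - 0.9986i + 0.0083j - 0.0002k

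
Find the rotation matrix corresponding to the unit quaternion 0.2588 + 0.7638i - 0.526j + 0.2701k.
[[0.3007, -0.9433, 0.1403], [-0.6637, -0.3127, -0.6795], [0.6849, 0.1112, -0.7201]]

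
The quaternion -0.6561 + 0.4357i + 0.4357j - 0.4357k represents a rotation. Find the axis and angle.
axis = (√3/3, √3/3, -√3/3), θ = 262°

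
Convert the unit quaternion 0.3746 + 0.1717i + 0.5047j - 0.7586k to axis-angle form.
axis = (0.1852, 0.5443, -0.8182), θ = 136°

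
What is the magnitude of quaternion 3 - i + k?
√11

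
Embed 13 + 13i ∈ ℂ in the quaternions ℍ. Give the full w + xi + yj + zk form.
13 + 13i + 0j + 0k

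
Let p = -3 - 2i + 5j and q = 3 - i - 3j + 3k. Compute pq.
4 + 12i + 30j + 2k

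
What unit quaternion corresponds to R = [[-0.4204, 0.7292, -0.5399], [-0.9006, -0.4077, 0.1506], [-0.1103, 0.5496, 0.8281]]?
-0.5 - 0.1995i + 0.2148j + 0.8149k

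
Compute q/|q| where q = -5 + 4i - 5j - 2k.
-0.5976 + 0.4781i - 0.5976j - 0.239k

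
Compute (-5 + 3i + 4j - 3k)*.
-5 - 3i - 4j + 3k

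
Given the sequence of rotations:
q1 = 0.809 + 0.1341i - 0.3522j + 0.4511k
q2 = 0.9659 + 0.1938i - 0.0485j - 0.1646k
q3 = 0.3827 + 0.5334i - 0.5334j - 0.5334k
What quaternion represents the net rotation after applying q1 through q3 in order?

q2 · q1 = 0.8126 + 0.2065i - 0.4889j + 0.2408k
q3 · q2 · q1 = 0.0685 + 0.1232i - 0.8591j - 0.4919k
0.0685 + 0.1232i - 0.8591j - 0.4919k


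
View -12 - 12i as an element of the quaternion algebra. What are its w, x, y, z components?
-12 - 12i + 0j + 0k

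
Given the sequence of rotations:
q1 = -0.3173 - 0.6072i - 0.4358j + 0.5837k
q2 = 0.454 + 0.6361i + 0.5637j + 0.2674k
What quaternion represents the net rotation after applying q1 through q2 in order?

q2 · q1 = 0.3318 - 0.0319i - 0.9104j + 0.2452k
0.3318 - 0.0319i - 0.9104j + 0.2452k


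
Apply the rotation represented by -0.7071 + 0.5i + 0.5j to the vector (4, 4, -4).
(6.828, 1.172, 0)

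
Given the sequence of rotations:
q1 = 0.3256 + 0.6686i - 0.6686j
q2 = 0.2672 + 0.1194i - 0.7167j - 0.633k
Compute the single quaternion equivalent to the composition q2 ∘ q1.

q2 · q1 = -0.472 - 0.2057i - 0.8352j + 0.1932k
-0.472 - 0.2057i - 0.8352j + 0.1932k


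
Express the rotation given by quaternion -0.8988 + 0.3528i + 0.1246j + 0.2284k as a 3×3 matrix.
[[0.8646, 0.4985, -0.0628], [-0.3227, 0.6467, 0.6911], [0.3851, -0.5773, 0.72]]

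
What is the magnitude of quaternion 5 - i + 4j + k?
√43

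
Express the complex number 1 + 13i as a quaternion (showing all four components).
1 + 13i + 0j + 0k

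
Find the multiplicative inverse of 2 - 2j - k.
0.2222 + 0.2222j + 0.1111k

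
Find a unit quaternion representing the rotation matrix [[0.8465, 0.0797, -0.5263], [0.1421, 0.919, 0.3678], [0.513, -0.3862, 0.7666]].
0.9397 - 0.2006i - 0.2765j + 0.0166k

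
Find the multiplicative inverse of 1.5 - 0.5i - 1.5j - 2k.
0.1714 + 0.0571i + 0.1714j + 0.2286k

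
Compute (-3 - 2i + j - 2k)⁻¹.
-0.1667 + 0.1111i - 0.0556j + 0.1111k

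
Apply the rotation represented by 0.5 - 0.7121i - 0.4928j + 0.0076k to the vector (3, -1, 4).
(-1.166, 4.961, 0.166)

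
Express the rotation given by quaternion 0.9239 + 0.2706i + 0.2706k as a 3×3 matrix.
[[0.8536, -0.5, 0.1464], [0.5, 0.7071, -0.5], [0.1464, 0.5, 0.8536]]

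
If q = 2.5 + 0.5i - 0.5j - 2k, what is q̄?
2.5 - 0.5i + 0.5j + 2k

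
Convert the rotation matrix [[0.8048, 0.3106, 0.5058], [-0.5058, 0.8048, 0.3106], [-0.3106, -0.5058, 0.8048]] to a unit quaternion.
0.9239 - 0.2209i + 0.2209j - 0.2209k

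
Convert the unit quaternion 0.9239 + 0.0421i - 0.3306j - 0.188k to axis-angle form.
axis = (0.11, -0.864, -0.4913), θ = π/4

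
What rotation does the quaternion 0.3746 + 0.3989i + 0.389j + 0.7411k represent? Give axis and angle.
axis = (0.4302, 0.4195, 0.7993), θ = 136°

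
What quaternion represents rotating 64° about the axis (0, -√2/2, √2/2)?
0.848 - 0.3747j + 0.3747k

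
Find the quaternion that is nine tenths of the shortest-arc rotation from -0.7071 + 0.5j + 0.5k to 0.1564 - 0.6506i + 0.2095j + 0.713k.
0.0568 - 0.6164i + 0.2631j + 0.7401k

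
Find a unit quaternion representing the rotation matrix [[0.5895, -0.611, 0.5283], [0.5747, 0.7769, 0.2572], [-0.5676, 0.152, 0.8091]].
0.891 - 0.0295i + 0.3075j + 0.3327k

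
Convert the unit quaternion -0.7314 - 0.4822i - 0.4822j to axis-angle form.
axis = (-√2/2, -√2/2, 0), θ = 274°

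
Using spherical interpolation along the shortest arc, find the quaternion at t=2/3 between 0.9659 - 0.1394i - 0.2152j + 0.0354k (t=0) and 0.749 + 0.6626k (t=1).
0.8739 - 0.0503i - 0.0777j + 0.4773k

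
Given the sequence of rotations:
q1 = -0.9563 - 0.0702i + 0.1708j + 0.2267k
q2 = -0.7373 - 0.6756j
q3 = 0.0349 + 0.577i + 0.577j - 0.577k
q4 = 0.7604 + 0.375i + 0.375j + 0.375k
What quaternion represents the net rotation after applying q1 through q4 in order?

q2 · q1 = 0.8205 - 0.1014i + 0.5201j - 0.2146k
q3 · q2 · q1 = -0.3368 + 0.6462i + 0.6739j - 0.1223k
q4 · q3 · q2 · q1 = -0.7053 + 0.0665i + 0.6743j - 0.2089k
-0.7053 + 0.0665i + 0.6743j - 0.2089k


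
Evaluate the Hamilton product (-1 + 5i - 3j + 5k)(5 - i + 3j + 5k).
-16 - 4i - 48j + 32k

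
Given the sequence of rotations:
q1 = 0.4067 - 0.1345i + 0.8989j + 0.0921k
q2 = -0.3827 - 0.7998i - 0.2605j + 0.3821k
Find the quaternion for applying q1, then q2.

q2 · q1 = -0.0642 - 0.6413i - 0.4277j - 0.6338k
-0.0642 - 0.6413i - 0.4277j - 0.6338k


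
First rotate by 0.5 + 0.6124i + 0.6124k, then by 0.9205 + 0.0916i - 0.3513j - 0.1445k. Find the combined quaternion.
0.4926 + 0.3944i - 0.3202j + 0.7066k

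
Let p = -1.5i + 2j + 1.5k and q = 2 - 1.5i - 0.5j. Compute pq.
-1.25 - 2.25i + 1.75j + 6.75k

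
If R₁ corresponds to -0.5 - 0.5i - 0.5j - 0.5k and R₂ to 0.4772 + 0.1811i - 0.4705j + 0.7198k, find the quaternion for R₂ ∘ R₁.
-0.0234 + 0.266i - 0.2727j - 0.9243k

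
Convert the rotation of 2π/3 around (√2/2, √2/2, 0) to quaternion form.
0.5 + 0.6124i + 0.6124j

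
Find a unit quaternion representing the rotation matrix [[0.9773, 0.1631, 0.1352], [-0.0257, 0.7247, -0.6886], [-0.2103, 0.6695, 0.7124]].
0.9239 + 0.3675i + 0.0935j - 0.0511k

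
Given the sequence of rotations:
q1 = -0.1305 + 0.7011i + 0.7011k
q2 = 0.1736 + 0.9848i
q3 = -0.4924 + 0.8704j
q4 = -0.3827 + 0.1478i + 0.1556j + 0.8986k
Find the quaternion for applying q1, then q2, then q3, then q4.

q2 · q1 = -0.7131 - 0.0068i - 0.6904j + 0.1217k
q3 · q2 · q1 = 0.9521 + 0.1093i - 0.2807j - 0.054k
q4 · q3 · q2 · q1 = -0.2883 + 0.3427i + 0.3618j + 0.8177k
-0.2883 + 0.3427i + 0.3618j + 0.8177k


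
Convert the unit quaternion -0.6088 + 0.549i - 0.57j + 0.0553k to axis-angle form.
axis = (0.692, -0.7185, 0.0697), θ = 255°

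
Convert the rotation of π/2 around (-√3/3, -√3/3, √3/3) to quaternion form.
0.7071 - 0.4082i - 0.4082j + 0.4082k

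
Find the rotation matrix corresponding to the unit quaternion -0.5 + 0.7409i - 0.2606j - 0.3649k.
[[0.5979, -0.7511, -0.2801], [-0.0213, -0.3642, 0.9311], [-0.8013, -0.5507, -0.2337]]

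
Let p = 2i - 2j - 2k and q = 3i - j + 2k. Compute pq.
-4 - 6i - 10j + 4k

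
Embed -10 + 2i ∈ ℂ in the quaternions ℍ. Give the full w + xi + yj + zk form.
-10 + 2i + 0j + 0k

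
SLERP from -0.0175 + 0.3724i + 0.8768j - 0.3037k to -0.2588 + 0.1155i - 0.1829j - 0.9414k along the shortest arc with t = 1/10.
-0.0535 + 0.376i + 0.821j - 0.4264k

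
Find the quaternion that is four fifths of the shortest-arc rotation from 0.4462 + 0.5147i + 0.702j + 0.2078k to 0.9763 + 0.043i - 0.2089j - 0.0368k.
0.9847 + 0.1732i - 0.0016j + 0.0218k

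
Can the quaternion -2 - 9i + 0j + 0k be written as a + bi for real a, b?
Yes. The quaternion -2 - 9i has j- and k-coefficients y = z = 0, so it lies in the complex subalgebra spanned by 1 and i.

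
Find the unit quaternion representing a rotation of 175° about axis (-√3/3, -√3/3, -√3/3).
0.0436 - 0.5768i - 0.5768j - 0.5768k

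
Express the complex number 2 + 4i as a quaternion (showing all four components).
2 + 4i + 0j + 0k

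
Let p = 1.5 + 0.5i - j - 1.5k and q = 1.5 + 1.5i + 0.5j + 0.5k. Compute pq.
2.75 + 3.25i - 3.25j + 0.25k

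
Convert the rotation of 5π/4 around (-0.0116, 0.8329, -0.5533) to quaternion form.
-0.3827 - 0.0107i + 0.7695j - 0.5112k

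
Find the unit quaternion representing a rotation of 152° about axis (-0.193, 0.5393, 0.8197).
0.2419 - 0.1873i + 0.5233j + 0.7954k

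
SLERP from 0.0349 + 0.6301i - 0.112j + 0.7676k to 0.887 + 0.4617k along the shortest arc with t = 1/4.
0.3076 + 0.5269i - 0.0937j + 0.7868k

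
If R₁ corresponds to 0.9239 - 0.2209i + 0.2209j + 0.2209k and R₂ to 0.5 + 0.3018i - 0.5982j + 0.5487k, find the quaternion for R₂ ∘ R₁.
0.5396 - 0.085i - 0.6301j + 0.5519k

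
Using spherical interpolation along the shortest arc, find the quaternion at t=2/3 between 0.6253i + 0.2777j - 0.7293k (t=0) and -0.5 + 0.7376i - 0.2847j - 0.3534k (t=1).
-0.3589 + 0.7638i - 0.1003j - 0.527k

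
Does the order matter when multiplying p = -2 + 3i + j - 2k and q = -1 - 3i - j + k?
Yes: pq = 14 + 2i + 4j ≠ 14 + 4i - 2j = qp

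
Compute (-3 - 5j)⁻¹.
-0.0882 + 0.1471j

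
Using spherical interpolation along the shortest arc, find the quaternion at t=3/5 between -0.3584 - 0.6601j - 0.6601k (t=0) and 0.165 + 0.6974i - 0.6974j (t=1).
-0.0595 + 0.4874i - 0.8094j - 0.322k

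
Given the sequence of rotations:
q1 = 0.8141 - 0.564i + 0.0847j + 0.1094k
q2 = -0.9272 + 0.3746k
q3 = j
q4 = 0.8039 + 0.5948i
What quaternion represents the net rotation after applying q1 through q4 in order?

q2 · q1 = -0.7958 + 0.4912i - 0.2898j + 0.2035k
q3 · q2 · q1 = 0.2898 + 0.2035i - 0.7958j - 0.4912k
q4 · q3 · q2 · q1 = 0.1119 + 0.336i - 0.3476j - 0.8682k
0.1119 + 0.336i - 0.3476j - 0.8682k


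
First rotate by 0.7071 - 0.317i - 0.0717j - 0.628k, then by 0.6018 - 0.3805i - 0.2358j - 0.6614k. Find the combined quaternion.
-0.1274 - 0.3592i - 0.2392j - 0.8931k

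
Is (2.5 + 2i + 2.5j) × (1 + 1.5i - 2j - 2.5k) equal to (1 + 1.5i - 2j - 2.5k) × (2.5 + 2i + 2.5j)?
No: pq = 4.5 - 0.5i + 2.5j - 14k ≠ 4.5 + 12i - 7.5j + 1.5k = qp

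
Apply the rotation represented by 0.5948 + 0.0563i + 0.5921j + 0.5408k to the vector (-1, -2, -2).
(-0.091, -2.674, -1.356)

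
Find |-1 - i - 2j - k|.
√7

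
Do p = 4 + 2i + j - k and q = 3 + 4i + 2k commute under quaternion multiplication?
No: pq = 6 + 24i - 5j + k ≠ 6 + 20i + 11j + 9k = qp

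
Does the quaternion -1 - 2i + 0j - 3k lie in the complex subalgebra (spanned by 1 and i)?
No. The quaternion -1 - 2i - 3k has j-coefficient y = 0 and k-coefficient z = -3, not both zero, so it does not lie in the complex subalgebra spanned by 1 and i.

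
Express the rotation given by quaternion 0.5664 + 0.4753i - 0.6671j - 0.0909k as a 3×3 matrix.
[[0.0934, -0.5312, -0.8421], [-0.7371, 0.5317, -0.4171], [0.6693, 0.6597, -0.3419]]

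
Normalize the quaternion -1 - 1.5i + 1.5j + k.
-0.3922 - 0.5883i + 0.5883j + 0.3922k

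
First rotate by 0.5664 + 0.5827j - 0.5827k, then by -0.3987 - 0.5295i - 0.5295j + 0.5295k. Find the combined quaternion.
0.3913 - 0.2999i - 0.8408j + 0.2237k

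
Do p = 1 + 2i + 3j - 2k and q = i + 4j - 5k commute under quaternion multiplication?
No: pq = -24 - 6i + 12j ≠ -24 + 8i - 4j - 10k = qp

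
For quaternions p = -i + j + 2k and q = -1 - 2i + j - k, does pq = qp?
No: pq = -1 - 2i - 6j - k ≠ -1 + 4i + 4j - 3k = qp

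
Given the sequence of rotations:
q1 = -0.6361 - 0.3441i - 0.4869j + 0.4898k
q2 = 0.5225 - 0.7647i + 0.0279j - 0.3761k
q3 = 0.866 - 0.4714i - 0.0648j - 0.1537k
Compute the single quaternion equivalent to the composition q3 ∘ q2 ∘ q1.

q2 · q1 = -0.3977 + 0.1372i + 0.2318j + 0.8771k
q3 · q2 · q1 = -0.1299 + 0.2851i + 0.6189j + 0.7203k
-0.1299 + 0.2851i + 0.6189j + 0.7203k


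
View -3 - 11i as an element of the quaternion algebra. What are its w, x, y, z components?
-3 - 11i + 0j + 0k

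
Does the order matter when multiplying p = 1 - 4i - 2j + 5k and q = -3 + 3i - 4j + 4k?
Yes: pq = -19 + 27i + 33j + 11k ≠ -19 + 3i - 29j - 33k = qp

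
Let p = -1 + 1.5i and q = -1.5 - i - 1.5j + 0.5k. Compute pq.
3 - 1.25i + 0.75j - 2.75k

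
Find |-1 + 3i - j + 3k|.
√20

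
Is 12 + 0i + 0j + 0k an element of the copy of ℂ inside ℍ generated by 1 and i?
Yes. The quaternion 12 has j- and k-coefficients y = z = 0, so it lies in the complex subalgebra spanned by 1 and i.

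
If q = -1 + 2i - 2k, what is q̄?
-1 - 2i + 2k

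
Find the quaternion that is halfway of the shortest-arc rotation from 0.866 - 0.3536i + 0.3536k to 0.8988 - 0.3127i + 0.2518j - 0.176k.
0.9233 - 0.3486i + 0.1317j + 0.0929k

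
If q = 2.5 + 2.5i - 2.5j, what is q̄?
2.5 - 2.5i + 2.5j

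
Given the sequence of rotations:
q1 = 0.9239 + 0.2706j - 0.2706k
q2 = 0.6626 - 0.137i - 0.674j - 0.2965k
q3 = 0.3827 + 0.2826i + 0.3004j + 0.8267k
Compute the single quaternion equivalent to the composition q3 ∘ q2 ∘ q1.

q2 · q1 = 0.7143 + 0.136i - 0.4805j - 0.4903k
q3 · q2 · q1 = 0.7846 + 0.5039i + 0.2817j + 0.2262k
0.7846 + 0.5039i + 0.2817j + 0.2262k


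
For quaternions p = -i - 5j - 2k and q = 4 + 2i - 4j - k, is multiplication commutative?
No: pq = -20 - 7i - 25j + 6k ≠ -20 - i - 15j - 22k = qp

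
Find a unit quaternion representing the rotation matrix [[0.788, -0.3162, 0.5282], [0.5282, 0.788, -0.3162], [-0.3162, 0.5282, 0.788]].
0.9171 + 0.2302i + 0.2302j + 0.2302k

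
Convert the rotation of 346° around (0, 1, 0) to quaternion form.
-0.9925 + 0.1219j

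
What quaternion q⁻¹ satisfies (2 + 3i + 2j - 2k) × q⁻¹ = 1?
0.0952 - 0.1429i - 0.0952j + 0.0952k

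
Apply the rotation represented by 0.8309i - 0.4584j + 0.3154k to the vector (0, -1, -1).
(0.238, 0.869, 1.09)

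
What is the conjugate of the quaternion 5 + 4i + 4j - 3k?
5 - 4i - 4j + 3k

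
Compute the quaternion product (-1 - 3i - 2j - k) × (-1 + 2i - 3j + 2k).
3 - 6i + 9j + 12k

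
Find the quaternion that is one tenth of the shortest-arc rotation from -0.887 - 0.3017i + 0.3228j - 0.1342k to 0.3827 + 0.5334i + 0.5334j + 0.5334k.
-0.8846 - 0.3518i + 0.237j - 0.1939k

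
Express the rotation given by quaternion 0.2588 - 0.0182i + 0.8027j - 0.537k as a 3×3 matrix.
[[-0.8654, 0.2487, 0.435], [-0.3072, 0.4226, -0.8527], [-0.3959, -0.8715, -0.2893]]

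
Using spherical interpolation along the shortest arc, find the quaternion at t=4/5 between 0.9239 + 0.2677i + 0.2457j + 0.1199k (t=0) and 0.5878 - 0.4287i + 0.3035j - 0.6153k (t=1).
0.7392 - 0.3061i + 0.3244j - 0.5047k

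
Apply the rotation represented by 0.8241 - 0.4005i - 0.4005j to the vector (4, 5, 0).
(4.321, 4.679, -0.66)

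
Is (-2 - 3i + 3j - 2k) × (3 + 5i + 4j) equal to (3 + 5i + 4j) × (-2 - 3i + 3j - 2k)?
No: pq = -3 - 11i - 9j - 33k ≠ -3 - 27i + 11j + 21k = qp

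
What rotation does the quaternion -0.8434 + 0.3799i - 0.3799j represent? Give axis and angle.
axis = (√2/2, -√2/2, 0), θ = 295°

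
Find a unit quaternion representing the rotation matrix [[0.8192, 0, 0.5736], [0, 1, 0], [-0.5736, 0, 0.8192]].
0.9537 + 0.3007j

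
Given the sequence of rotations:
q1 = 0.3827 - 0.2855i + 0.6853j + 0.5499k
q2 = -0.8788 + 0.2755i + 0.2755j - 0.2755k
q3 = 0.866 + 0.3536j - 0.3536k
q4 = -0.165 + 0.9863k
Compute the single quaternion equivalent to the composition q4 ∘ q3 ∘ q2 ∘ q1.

q2 · q1 = -0.295 + 0.6966i - 0.5696j - 0.3212k
q3 · q2 · q1 = -0.1676 + 0.2883i - 0.8439j - 0.4202k
q4 · q3 · q2 · q1 = 0.4421 + 0.7848i + 0.4236j - 0.096k
0.4421 + 0.7848i + 0.4236j - 0.096k


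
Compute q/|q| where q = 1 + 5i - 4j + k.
0.1525 + 0.7625i - 0.61j + 0.1525k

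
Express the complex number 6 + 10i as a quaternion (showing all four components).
6 + 10i + 0j + 0k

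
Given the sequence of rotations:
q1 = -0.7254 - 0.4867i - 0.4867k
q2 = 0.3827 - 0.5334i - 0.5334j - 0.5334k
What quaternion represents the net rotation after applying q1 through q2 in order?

q2 · q1 = -0.7968 + 0.4603i + 0.3869j - 0.0589k
-0.7968 + 0.4603i + 0.3869j - 0.0589k


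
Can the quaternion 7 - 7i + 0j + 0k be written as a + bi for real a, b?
Yes. The quaternion 7 - 7i has j- and k-coefficients y = z = 0, so it lies in the complex subalgebra spanned by 1 and i.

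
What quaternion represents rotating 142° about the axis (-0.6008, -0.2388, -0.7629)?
0.3256 - 0.5681i - 0.2258j - 0.7213k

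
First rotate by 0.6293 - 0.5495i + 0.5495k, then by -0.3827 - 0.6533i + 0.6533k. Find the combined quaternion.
-0.9588 - 0.2008i + 0.2008k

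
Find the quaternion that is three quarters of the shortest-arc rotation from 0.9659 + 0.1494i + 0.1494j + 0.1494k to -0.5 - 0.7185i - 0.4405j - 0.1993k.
0.6629 + 0.6082i + 0.3889j + 0.1987k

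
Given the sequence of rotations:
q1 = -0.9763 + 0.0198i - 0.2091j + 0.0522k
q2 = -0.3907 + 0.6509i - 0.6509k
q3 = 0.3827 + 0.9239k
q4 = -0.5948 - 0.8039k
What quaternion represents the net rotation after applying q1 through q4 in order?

q2 · q1 = 0.4025 - 0.7793i + 0.0348j + 0.479k
q3 · q2 · q1 = -0.2885 - 0.3304i - 0.7067j + 0.5552k
q4 · q3 · q2 · q1 = 0.6179 - 0.3716i + 0.686j - 0.0983k
0.6179 - 0.3716i + 0.686j - 0.0983k


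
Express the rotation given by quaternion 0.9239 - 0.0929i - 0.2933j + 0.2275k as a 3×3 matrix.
[[0.7244, -0.3659, -0.5842], [0.4749, 0.8792, 0.0382], [0.4997, -0.3051, 0.8107]]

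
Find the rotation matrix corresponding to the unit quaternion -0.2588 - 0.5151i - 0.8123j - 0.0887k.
[[-0.3354, 0.7909, 0.5118], [0.8827, 0.4536, -0.1225], [-0.3291, 0.4107, -0.8503]]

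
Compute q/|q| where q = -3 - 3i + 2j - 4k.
-0.4867 - 0.4867i + 0.3244j - 0.6489k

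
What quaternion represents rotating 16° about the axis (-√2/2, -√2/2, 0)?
0.9903 - 0.0984i - 0.0984j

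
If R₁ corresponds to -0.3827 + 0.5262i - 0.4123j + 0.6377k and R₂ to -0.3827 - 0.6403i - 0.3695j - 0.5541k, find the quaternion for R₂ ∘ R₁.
0.6844 - 0.4204i + 0.4159j + 0.4264k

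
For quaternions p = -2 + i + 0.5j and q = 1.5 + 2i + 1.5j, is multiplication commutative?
No: pq = -5.75 - 2.5i - 2.25j + 0.5k ≠ -5.75 - 2.5i - 2.25j - 0.5k = qp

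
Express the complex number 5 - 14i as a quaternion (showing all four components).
5 - 14i + 0j + 0k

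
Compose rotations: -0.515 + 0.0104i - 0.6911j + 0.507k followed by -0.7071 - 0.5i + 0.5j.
0.7149 + 0.5036i + 0.4847j - 0.0181k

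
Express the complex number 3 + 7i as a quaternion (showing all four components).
3 + 7i + 0j + 0k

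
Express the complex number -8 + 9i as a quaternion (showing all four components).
-8 + 9i + 0j + 0k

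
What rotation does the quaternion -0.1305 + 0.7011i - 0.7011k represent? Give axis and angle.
axis = (√2/2, 0, -√2/2), θ = 195°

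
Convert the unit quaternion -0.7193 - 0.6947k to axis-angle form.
axis = (0, 0, -1), θ = 272°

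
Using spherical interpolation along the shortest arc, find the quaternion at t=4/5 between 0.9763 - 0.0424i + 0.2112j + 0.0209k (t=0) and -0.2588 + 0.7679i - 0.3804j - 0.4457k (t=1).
0.4745 - 0.6841i + 0.3871j + 0.3961k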